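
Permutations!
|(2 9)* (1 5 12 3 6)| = |(1 5 12 3 6)(2 9)| = 10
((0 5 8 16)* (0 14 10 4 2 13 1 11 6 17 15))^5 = (0 10 11 5 4 6 8 2 17 16 13 15 14 1) = [10, 0, 17, 3, 6, 4, 8, 7, 2, 9, 11, 5, 12, 15, 1, 14, 13, 16]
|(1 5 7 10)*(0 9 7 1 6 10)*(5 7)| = |(0 9 5 1 7)(6 10)| = 10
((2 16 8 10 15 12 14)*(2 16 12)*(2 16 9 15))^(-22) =(2 14 15 8)(9 16 10 12) =[0, 1, 14, 3, 4, 5, 6, 7, 2, 16, 12, 11, 9, 13, 15, 8, 10]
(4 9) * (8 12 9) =(4 8 12 9) =[0, 1, 2, 3, 8, 5, 6, 7, 12, 4, 10, 11, 9]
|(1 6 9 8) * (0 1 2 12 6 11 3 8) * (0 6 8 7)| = 30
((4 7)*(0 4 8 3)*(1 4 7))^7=(0 3 8 7)(1 4)=[3, 4, 2, 8, 1, 5, 6, 0, 7]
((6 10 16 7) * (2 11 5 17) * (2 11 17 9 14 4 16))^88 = [0, 1, 2, 3, 4, 5, 6, 7, 8, 9, 10, 11, 12, 13, 14, 15, 16, 17] = (17)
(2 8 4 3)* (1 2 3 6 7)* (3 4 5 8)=(1 2 3 4 6 7)(5 8)=[0, 2, 3, 4, 6, 8, 7, 1, 5]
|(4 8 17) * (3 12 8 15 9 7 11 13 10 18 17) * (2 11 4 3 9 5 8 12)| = |(2 11 13 10 18 17 3)(4 15 5 8 9 7)| = 42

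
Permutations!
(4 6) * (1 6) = [0, 6, 2, 3, 1, 5, 4] = (1 6 4)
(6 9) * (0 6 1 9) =(0 6)(1 9) =[6, 9, 2, 3, 4, 5, 0, 7, 8, 1]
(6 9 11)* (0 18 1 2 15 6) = (0 18 1 2 15 6 9 11) = [18, 2, 15, 3, 4, 5, 9, 7, 8, 11, 10, 0, 12, 13, 14, 6, 16, 17, 1]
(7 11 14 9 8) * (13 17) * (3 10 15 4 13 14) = (3 10 15 4 13 17 14 9 8 7 11) = [0, 1, 2, 10, 13, 5, 6, 11, 7, 8, 15, 3, 12, 17, 9, 4, 16, 14]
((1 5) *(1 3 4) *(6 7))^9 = (1 5 3 4)(6 7) = [0, 5, 2, 4, 1, 3, 7, 6]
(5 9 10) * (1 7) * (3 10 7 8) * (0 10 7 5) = (0 10)(1 8 3 7)(5 9) = [10, 8, 2, 7, 4, 9, 6, 1, 3, 5, 0]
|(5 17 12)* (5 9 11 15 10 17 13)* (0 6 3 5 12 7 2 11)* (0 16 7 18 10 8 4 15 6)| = |(2 11 6 3 5 13 12 9 16 7)(4 15 8)(10 17 18)| = 30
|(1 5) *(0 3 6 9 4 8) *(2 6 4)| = |(0 3 4 8)(1 5)(2 6 9)| = 12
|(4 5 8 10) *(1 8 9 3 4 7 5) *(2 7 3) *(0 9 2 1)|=|(0 9 1 8 10 3 4)(2 7 5)|=21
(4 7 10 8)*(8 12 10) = [0, 1, 2, 3, 7, 5, 6, 8, 4, 9, 12, 11, 10] = (4 7 8)(10 12)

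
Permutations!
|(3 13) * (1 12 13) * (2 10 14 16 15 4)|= 12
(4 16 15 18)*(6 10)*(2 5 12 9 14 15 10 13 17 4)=(2 5 12 9 14 15 18)(4 16 10 6 13 17)=[0, 1, 5, 3, 16, 12, 13, 7, 8, 14, 6, 11, 9, 17, 15, 18, 10, 4, 2]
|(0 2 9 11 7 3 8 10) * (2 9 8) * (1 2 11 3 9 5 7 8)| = 8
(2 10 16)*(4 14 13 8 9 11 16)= (2 10 4 14 13 8 9 11 16)= [0, 1, 10, 3, 14, 5, 6, 7, 9, 11, 4, 16, 12, 8, 13, 15, 2]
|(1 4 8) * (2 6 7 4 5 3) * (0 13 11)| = |(0 13 11)(1 5 3 2 6 7 4 8)| = 24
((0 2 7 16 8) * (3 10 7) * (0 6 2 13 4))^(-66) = (2 16 3 8 10 6 7) = [0, 1, 16, 8, 4, 5, 7, 2, 10, 9, 6, 11, 12, 13, 14, 15, 3]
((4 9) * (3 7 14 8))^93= (3 7 14 8)(4 9)= [0, 1, 2, 7, 9, 5, 6, 14, 3, 4, 10, 11, 12, 13, 8]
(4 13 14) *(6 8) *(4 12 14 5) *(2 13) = (2 13 5 4)(6 8)(12 14) = [0, 1, 13, 3, 2, 4, 8, 7, 6, 9, 10, 11, 14, 5, 12]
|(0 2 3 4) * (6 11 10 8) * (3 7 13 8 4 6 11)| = 8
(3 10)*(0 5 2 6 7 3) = (0 5 2 6 7 3 10) = [5, 1, 6, 10, 4, 2, 7, 3, 8, 9, 0]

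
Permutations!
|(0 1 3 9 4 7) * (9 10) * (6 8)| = |(0 1 3 10 9 4 7)(6 8)| = 14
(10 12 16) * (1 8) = [0, 8, 2, 3, 4, 5, 6, 7, 1, 9, 12, 11, 16, 13, 14, 15, 10] = (1 8)(10 12 16)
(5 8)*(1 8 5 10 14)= (1 8 10 14)= [0, 8, 2, 3, 4, 5, 6, 7, 10, 9, 14, 11, 12, 13, 1]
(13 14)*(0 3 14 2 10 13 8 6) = (0 3 14 8 6)(2 10 13) = [3, 1, 10, 14, 4, 5, 0, 7, 6, 9, 13, 11, 12, 2, 8]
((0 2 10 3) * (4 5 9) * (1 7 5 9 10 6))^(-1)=(0 3 10 5 7 1 6 2)(4 9)=[3, 6, 0, 10, 9, 7, 2, 1, 8, 4, 5]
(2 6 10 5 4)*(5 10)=[0, 1, 6, 3, 2, 4, 5, 7, 8, 9, 10]=(10)(2 6 5 4)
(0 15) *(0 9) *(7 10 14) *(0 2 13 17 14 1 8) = (0 15 9 2 13 17 14 7 10 1 8) = [15, 8, 13, 3, 4, 5, 6, 10, 0, 2, 1, 11, 12, 17, 7, 9, 16, 14]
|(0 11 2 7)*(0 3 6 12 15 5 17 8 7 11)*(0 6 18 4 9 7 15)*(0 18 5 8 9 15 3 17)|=18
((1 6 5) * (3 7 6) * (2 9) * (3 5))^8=(9)(3 6 7)=[0, 1, 2, 6, 4, 5, 7, 3, 8, 9]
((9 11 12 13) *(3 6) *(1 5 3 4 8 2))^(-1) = (1 2 8 4 6 3 5)(9 13 12 11) = [0, 2, 8, 5, 6, 1, 3, 7, 4, 13, 10, 9, 11, 12]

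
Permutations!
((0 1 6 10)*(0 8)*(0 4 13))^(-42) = (13) = [0, 1, 2, 3, 4, 5, 6, 7, 8, 9, 10, 11, 12, 13]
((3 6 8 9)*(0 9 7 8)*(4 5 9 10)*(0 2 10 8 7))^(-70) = (10) = [0, 1, 2, 3, 4, 5, 6, 7, 8, 9, 10]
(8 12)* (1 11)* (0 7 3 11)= [7, 0, 2, 11, 4, 5, 6, 3, 12, 9, 10, 1, 8]= (0 7 3 11 1)(8 12)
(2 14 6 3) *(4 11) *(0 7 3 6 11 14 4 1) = (0 7 3 2 4 14 11 1) = [7, 0, 4, 2, 14, 5, 6, 3, 8, 9, 10, 1, 12, 13, 11]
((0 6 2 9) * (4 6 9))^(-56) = (9)(2 4 6) = [0, 1, 4, 3, 6, 5, 2, 7, 8, 9]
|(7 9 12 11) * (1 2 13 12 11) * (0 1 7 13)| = |(0 1 2)(7 9 11 13 12)| = 15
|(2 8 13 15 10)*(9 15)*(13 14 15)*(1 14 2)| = 4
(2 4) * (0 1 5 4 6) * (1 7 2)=(0 7 2 6)(1 5 4)=[7, 5, 6, 3, 1, 4, 0, 2]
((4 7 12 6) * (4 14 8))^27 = [0, 1, 2, 3, 6, 5, 4, 14, 12, 9, 10, 11, 8, 13, 7] = (4 6)(7 14)(8 12)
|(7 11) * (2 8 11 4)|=5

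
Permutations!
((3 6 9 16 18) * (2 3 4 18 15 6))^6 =[0, 1, 2, 3, 4, 5, 16, 7, 8, 15, 10, 11, 12, 13, 14, 9, 6, 17, 18] =(18)(6 16)(9 15)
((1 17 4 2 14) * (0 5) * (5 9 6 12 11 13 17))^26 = (0 6 11 17 2 1)(4 14 5 9 12 13) = [6, 0, 1, 3, 14, 9, 11, 7, 8, 12, 10, 17, 13, 4, 5, 15, 16, 2]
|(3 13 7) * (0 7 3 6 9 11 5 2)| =14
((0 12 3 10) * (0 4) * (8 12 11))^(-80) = (0 3 11 10 8 4 12) = [3, 1, 2, 11, 12, 5, 6, 7, 4, 9, 8, 10, 0]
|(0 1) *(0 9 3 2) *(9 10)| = |(0 1 10 9 3 2)| = 6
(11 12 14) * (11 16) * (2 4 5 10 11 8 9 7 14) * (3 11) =(2 4 5 10 3 11 12)(7 14 16 8 9) =[0, 1, 4, 11, 5, 10, 6, 14, 9, 7, 3, 12, 2, 13, 16, 15, 8]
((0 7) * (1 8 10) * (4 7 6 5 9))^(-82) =(0 5 4)(1 10 8)(6 9 7) =[5, 10, 2, 3, 0, 4, 9, 6, 1, 7, 8]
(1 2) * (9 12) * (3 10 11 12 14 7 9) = (1 2)(3 10 11 12)(7 9 14) = [0, 2, 1, 10, 4, 5, 6, 9, 8, 14, 11, 12, 3, 13, 7]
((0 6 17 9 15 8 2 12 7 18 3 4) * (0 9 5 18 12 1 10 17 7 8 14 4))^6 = (0 1)(2 3)(4 15)(5 12)(6 10)(7 17)(8 18)(9 14) = [1, 0, 3, 2, 15, 12, 10, 17, 18, 14, 6, 11, 5, 13, 9, 4, 16, 7, 8]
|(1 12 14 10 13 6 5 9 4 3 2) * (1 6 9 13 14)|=|(1 12)(2 6 5 13 9 4 3)(10 14)|=14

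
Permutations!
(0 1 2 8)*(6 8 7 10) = (0 1 2 7 10 6 8) = [1, 2, 7, 3, 4, 5, 8, 10, 0, 9, 6]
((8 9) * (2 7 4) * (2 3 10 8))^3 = (2 3 9 4 8 7 10) = [0, 1, 3, 9, 8, 5, 6, 10, 7, 4, 2]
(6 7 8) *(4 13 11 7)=(4 13 11 7 8 6)=[0, 1, 2, 3, 13, 5, 4, 8, 6, 9, 10, 7, 12, 11]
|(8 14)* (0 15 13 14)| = |(0 15 13 14 8)| = 5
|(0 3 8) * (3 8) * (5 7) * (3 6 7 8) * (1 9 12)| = 6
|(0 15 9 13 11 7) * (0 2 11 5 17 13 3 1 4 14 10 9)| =6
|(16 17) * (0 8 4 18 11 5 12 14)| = |(0 8 4 18 11 5 12 14)(16 17)| = 8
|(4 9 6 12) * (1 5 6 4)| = |(1 5 6 12)(4 9)| = 4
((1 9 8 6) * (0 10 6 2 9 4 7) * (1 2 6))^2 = [1, 7, 8, 3, 0, 5, 9, 10, 2, 6, 4] = (0 1 7 10 4)(2 8)(6 9)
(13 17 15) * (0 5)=(0 5)(13 17 15)=[5, 1, 2, 3, 4, 0, 6, 7, 8, 9, 10, 11, 12, 17, 14, 13, 16, 15]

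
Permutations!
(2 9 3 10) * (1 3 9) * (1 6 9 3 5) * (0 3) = (0 3 10 2 6 9)(1 5) = [3, 5, 6, 10, 4, 1, 9, 7, 8, 0, 2]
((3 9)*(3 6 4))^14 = (3 6)(4 9) = [0, 1, 2, 6, 9, 5, 3, 7, 8, 4]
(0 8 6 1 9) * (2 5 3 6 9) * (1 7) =(0 8 9)(1 2 5 3 6 7) =[8, 2, 5, 6, 4, 3, 7, 1, 9, 0]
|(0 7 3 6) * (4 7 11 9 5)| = |(0 11 9 5 4 7 3 6)| = 8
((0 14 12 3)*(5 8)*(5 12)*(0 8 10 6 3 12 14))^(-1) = (3 6 10 5 14 8) = [0, 1, 2, 6, 4, 14, 10, 7, 3, 9, 5, 11, 12, 13, 8]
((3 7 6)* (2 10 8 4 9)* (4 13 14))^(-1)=(2 9 4 14 13 8 10)(3 6 7)=[0, 1, 9, 6, 14, 5, 7, 3, 10, 4, 2, 11, 12, 8, 13]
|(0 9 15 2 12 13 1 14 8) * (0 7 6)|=11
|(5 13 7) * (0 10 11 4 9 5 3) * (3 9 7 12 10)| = |(0 3)(4 7 9 5 13 12 10 11)| = 8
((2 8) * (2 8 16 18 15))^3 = (2 15 18 16) = [0, 1, 15, 3, 4, 5, 6, 7, 8, 9, 10, 11, 12, 13, 14, 18, 2, 17, 16]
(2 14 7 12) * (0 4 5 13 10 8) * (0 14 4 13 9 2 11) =(0 13 10 8 14 7 12 11)(2 4 5 9) =[13, 1, 4, 3, 5, 9, 6, 12, 14, 2, 8, 0, 11, 10, 7]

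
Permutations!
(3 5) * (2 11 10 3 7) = (2 11 10 3 5 7) = [0, 1, 11, 5, 4, 7, 6, 2, 8, 9, 3, 10]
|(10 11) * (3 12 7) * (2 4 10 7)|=7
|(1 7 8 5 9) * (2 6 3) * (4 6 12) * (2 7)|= 10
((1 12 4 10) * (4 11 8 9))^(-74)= [0, 8, 2, 3, 12, 5, 6, 7, 10, 1, 11, 4, 9]= (1 8 10 11 4 12 9)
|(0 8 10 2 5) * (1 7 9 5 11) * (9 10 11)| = 9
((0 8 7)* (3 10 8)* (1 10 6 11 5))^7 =(0 8 1 11 3 7 10 5 6) =[8, 11, 2, 7, 4, 6, 0, 10, 1, 9, 5, 3]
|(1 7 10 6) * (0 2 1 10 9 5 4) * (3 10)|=|(0 2 1 7 9 5 4)(3 10 6)|=21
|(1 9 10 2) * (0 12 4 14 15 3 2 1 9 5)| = |(0 12 4 14 15 3 2 9 10 1 5)| = 11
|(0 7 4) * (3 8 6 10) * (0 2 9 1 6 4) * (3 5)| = 18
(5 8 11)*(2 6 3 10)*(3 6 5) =(2 5 8 11 3 10) =[0, 1, 5, 10, 4, 8, 6, 7, 11, 9, 2, 3]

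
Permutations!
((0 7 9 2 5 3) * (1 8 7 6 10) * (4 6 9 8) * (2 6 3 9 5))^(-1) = (0 3 4 1 10 6 9 5)(7 8) = [3, 10, 2, 4, 1, 0, 9, 8, 7, 5, 6]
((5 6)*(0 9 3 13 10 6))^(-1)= (0 5 6 10 13 3 9)= [5, 1, 2, 9, 4, 6, 10, 7, 8, 0, 13, 11, 12, 3]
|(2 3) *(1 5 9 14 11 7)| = |(1 5 9 14 11 7)(2 3)| = 6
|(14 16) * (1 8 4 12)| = 4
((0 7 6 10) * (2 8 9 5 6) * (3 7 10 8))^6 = (10)(5 8)(6 9) = [0, 1, 2, 3, 4, 8, 9, 7, 5, 6, 10]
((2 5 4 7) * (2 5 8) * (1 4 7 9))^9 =[0, 1, 8, 3, 4, 7, 6, 5, 2, 9] =(9)(2 8)(5 7)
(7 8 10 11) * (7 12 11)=(7 8 10)(11 12)=[0, 1, 2, 3, 4, 5, 6, 8, 10, 9, 7, 12, 11]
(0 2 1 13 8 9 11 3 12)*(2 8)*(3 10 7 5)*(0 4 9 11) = [8, 13, 1, 12, 9, 3, 6, 5, 11, 0, 7, 10, 4, 2] = (0 8 11 10 7 5 3 12 4 9)(1 13 2)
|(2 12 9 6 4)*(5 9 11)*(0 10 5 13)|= |(0 10 5 9 6 4 2 12 11 13)|= 10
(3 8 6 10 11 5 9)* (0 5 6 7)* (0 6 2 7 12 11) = (0 5 9 3 8 12 11 2 7 6 10) = [5, 1, 7, 8, 4, 9, 10, 6, 12, 3, 0, 2, 11]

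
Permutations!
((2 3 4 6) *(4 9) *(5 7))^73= (2 4 3 6 9)(5 7)= [0, 1, 4, 6, 3, 7, 9, 5, 8, 2]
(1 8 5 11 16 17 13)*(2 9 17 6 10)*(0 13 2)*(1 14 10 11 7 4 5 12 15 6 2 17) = [13, 8, 9, 3, 5, 7, 11, 4, 12, 1, 0, 16, 15, 14, 10, 6, 2, 17] = (17)(0 13 14 10)(1 8 12 15 6 11 16 2 9)(4 5 7)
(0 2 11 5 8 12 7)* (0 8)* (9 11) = (0 2 9 11 5)(7 8 12) = [2, 1, 9, 3, 4, 0, 6, 8, 12, 11, 10, 5, 7]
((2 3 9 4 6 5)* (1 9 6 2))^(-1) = (1 5 6 3 2 4 9) = [0, 5, 4, 2, 9, 6, 3, 7, 8, 1]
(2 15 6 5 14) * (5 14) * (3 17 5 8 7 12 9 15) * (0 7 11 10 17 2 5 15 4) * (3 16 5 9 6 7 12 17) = (0 12 6 14 9 4)(2 16 5 8 11 10 3)(7 17 15) = [12, 1, 16, 2, 0, 8, 14, 17, 11, 4, 3, 10, 6, 13, 9, 7, 5, 15]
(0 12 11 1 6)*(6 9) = (0 12 11 1 9 6) = [12, 9, 2, 3, 4, 5, 0, 7, 8, 6, 10, 1, 11]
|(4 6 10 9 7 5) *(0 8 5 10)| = |(0 8 5 4 6)(7 10 9)| = 15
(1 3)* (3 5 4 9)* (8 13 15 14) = (1 5 4 9 3)(8 13 15 14) = [0, 5, 2, 1, 9, 4, 6, 7, 13, 3, 10, 11, 12, 15, 8, 14]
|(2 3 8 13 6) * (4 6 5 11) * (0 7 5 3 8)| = 10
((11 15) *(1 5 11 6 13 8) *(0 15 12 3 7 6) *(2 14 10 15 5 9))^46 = (0 5 11 12 3 7 6 13 8 1 9 2 14 10 15) = [5, 9, 14, 7, 4, 11, 13, 6, 1, 2, 15, 12, 3, 8, 10, 0]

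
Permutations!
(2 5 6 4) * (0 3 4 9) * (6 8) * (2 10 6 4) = [3, 1, 5, 2, 10, 8, 9, 7, 4, 0, 6] = (0 3 2 5 8 4 10 6 9)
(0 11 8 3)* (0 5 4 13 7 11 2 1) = (0 2 1)(3 5 4 13 7 11 8) = [2, 0, 1, 5, 13, 4, 6, 11, 3, 9, 10, 8, 12, 7]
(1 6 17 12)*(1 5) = (1 6 17 12 5) = [0, 6, 2, 3, 4, 1, 17, 7, 8, 9, 10, 11, 5, 13, 14, 15, 16, 12]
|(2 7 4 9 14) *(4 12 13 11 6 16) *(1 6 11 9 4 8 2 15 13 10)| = |(1 6 16 8 2 7 12 10)(9 14 15 13)| = 8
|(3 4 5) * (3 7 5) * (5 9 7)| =|(3 4)(7 9)| =2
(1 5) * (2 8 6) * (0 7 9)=[7, 5, 8, 3, 4, 1, 2, 9, 6, 0]=(0 7 9)(1 5)(2 8 6)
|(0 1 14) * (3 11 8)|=|(0 1 14)(3 11 8)|=3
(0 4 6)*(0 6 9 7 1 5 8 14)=(0 4 9 7 1 5 8 14)=[4, 5, 2, 3, 9, 8, 6, 1, 14, 7, 10, 11, 12, 13, 0]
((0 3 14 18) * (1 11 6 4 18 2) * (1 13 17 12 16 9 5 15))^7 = [16, 14, 15, 9, 17, 0, 13, 7, 8, 18, 10, 2, 6, 1, 5, 3, 4, 11, 12] = (0 16 4 17 11 2 15 3 9 18 12 6 13 1 14 5)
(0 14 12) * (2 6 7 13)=[14, 1, 6, 3, 4, 5, 7, 13, 8, 9, 10, 11, 0, 2, 12]=(0 14 12)(2 6 7 13)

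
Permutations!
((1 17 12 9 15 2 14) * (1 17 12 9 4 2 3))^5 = (1 17 12 9 4 15 2 3 14) = [0, 17, 3, 14, 15, 5, 6, 7, 8, 4, 10, 11, 9, 13, 1, 2, 16, 12]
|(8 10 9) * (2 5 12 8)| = |(2 5 12 8 10 9)| = 6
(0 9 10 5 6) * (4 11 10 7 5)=[9, 1, 2, 3, 11, 6, 0, 5, 8, 7, 4, 10]=(0 9 7 5 6)(4 11 10)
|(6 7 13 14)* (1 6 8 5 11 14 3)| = |(1 6 7 13 3)(5 11 14 8)| = 20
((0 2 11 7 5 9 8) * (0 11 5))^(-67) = (0 9 7 5 11 2 8) = [9, 1, 8, 3, 4, 11, 6, 5, 0, 7, 10, 2]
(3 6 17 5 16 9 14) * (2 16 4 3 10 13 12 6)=(2 16 9 14 10 13 12 6 17 5 4 3)=[0, 1, 16, 2, 3, 4, 17, 7, 8, 14, 13, 11, 6, 12, 10, 15, 9, 5]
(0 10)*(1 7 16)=(0 10)(1 7 16)=[10, 7, 2, 3, 4, 5, 6, 16, 8, 9, 0, 11, 12, 13, 14, 15, 1]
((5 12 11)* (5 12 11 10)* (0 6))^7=[6, 1, 2, 3, 4, 10, 0, 7, 8, 9, 12, 5, 11]=(0 6)(5 10 12 11)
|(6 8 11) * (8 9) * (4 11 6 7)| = 3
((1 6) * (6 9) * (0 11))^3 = (0 11) = [11, 1, 2, 3, 4, 5, 6, 7, 8, 9, 10, 0]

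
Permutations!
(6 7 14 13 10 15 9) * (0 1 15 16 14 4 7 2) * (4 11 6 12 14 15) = (0 1 4 7 11 6 2)(9 12 14 13 10 16 15) = [1, 4, 0, 3, 7, 5, 2, 11, 8, 12, 16, 6, 14, 10, 13, 9, 15]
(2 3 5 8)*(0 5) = (0 5 8 2 3) = [5, 1, 3, 0, 4, 8, 6, 7, 2]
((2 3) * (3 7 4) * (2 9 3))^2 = (9)(2 4 7) = [0, 1, 4, 3, 7, 5, 6, 2, 8, 9]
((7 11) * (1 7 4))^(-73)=[0, 4, 2, 3, 11, 5, 6, 1, 8, 9, 10, 7]=(1 4 11 7)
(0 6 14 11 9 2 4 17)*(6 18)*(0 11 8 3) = (0 18 6 14 8 3)(2 4 17 11 9) = [18, 1, 4, 0, 17, 5, 14, 7, 3, 2, 10, 9, 12, 13, 8, 15, 16, 11, 6]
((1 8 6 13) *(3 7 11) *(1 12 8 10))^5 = (1 10)(3 11 7)(6 13 12 8) = [0, 10, 2, 11, 4, 5, 13, 3, 6, 9, 1, 7, 8, 12]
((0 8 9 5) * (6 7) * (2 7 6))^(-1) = (0 5 9 8)(2 7) = [5, 1, 7, 3, 4, 9, 6, 2, 0, 8]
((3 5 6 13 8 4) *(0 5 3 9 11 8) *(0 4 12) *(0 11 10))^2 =(0 6 4 10 5 13 9)(8 11 12) =[6, 1, 2, 3, 10, 13, 4, 7, 11, 0, 5, 12, 8, 9]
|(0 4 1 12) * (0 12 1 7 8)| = |(12)(0 4 7 8)| = 4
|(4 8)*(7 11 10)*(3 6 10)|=|(3 6 10 7 11)(4 8)|=10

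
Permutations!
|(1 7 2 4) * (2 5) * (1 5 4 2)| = |(1 7 4 5)| = 4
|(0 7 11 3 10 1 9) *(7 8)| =|(0 8 7 11 3 10 1 9)| =8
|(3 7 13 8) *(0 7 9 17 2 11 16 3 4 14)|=|(0 7 13 8 4 14)(2 11 16 3 9 17)|=6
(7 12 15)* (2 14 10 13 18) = (2 14 10 13 18)(7 12 15) = [0, 1, 14, 3, 4, 5, 6, 12, 8, 9, 13, 11, 15, 18, 10, 7, 16, 17, 2]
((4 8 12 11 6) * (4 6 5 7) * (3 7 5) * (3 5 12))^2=[0, 1, 2, 4, 3, 11, 6, 8, 7, 9, 10, 12, 5]=(3 4)(5 11 12)(7 8)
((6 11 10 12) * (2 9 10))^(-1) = (2 11 6 12 10 9) = [0, 1, 11, 3, 4, 5, 12, 7, 8, 2, 9, 6, 10]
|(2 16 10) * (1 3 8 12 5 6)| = |(1 3 8 12 5 6)(2 16 10)| = 6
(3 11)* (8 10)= (3 11)(8 10)= [0, 1, 2, 11, 4, 5, 6, 7, 10, 9, 8, 3]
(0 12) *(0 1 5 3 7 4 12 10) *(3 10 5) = (0 5 10)(1 3 7 4 12) = [5, 3, 2, 7, 12, 10, 6, 4, 8, 9, 0, 11, 1]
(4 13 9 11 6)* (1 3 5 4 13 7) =[0, 3, 2, 5, 7, 4, 13, 1, 8, 11, 10, 6, 12, 9] =(1 3 5 4 7)(6 13 9 11)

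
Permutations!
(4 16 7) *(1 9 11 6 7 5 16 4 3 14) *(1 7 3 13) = [0, 9, 2, 14, 4, 16, 3, 13, 8, 11, 10, 6, 12, 1, 7, 15, 5] = (1 9 11 6 3 14 7 13)(5 16)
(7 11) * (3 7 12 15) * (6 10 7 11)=(3 11 12 15)(6 10 7)=[0, 1, 2, 11, 4, 5, 10, 6, 8, 9, 7, 12, 15, 13, 14, 3]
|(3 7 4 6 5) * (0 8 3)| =|(0 8 3 7 4 6 5)| =7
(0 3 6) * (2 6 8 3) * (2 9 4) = (0 9 4 2 6)(3 8) = [9, 1, 6, 8, 2, 5, 0, 7, 3, 4]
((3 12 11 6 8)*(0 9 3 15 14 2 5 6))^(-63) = (0 3 11 9 12)(2 8)(5 15)(6 14) = [3, 1, 8, 11, 4, 15, 14, 7, 2, 12, 10, 9, 0, 13, 6, 5]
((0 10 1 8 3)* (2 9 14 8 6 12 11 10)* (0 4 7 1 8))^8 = [0, 7, 2, 8, 3, 5, 1, 4, 10, 9, 11, 12, 6, 13, 14] = (14)(1 7 4 3 8 10 11 12 6)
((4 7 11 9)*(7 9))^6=(11)=[0, 1, 2, 3, 4, 5, 6, 7, 8, 9, 10, 11]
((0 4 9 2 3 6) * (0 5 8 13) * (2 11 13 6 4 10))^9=(0 10 2 3 4 9 11 13)=[10, 1, 3, 4, 9, 5, 6, 7, 8, 11, 2, 13, 12, 0]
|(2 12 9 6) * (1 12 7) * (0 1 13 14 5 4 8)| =12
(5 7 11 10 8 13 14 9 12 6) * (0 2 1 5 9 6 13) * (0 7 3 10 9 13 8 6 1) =[2, 5, 0, 10, 4, 3, 13, 11, 7, 12, 6, 9, 8, 14, 1] =(0 2)(1 5 3 10 6 13 14)(7 11 9 12 8)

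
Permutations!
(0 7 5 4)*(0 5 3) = [7, 1, 2, 0, 5, 4, 6, 3] = (0 7 3)(4 5)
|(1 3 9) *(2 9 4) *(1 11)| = 6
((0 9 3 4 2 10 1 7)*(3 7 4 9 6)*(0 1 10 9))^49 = (10)(0 6 3)(1 7 9 2 4) = [6, 7, 4, 0, 1, 5, 3, 9, 8, 2, 10]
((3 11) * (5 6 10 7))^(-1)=(3 11)(5 7 10 6)=[0, 1, 2, 11, 4, 7, 5, 10, 8, 9, 6, 3]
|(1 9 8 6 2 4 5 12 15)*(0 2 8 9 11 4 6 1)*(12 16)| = 11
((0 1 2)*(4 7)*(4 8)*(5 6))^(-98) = (0 1 2)(4 7 8) = [1, 2, 0, 3, 7, 5, 6, 8, 4]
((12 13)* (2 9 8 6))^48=(13)=[0, 1, 2, 3, 4, 5, 6, 7, 8, 9, 10, 11, 12, 13]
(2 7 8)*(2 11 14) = [0, 1, 7, 3, 4, 5, 6, 8, 11, 9, 10, 14, 12, 13, 2] = (2 7 8 11 14)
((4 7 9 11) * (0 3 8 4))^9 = [8, 1, 2, 4, 9, 5, 6, 11, 7, 0, 10, 3] = (0 8 7 11 3 4 9)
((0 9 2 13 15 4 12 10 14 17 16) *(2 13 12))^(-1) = [16, 1, 4, 3, 15, 5, 6, 7, 8, 0, 12, 11, 2, 9, 10, 13, 17, 14] = (0 16 17 14 10 12 2 4 15 13 9)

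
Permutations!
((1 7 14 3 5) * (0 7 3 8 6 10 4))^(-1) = [4, 5, 2, 1, 10, 3, 8, 0, 14, 9, 6, 11, 12, 13, 7] = (0 4 10 6 8 14 7)(1 5 3)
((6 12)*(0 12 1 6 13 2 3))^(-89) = [12, 6, 3, 0, 4, 5, 1, 7, 8, 9, 10, 11, 13, 2] = (0 12 13 2 3)(1 6)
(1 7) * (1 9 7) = (7 9) = [0, 1, 2, 3, 4, 5, 6, 9, 8, 7]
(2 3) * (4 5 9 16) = (2 3)(4 5 9 16) = [0, 1, 3, 2, 5, 9, 6, 7, 8, 16, 10, 11, 12, 13, 14, 15, 4]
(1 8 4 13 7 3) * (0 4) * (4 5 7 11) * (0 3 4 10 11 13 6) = (13)(0 5 7 4 6)(1 8 3)(10 11) = [5, 8, 2, 1, 6, 7, 0, 4, 3, 9, 11, 10, 12, 13]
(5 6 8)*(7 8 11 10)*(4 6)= (4 6 11 10 7 8 5)= [0, 1, 2, 3, 6, 4, 11, 8, 5, 9, 7, 10]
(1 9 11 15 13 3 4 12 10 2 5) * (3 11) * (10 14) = (1 9 3 4 12 14 10 2 5)(11 15 13) = [0, 9, 5, 4, 12, 1, 6, 7, 8, 3, 2, 15, 14, 11, 10, 13]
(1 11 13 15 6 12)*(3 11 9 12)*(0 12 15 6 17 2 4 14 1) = (0 12)(1 9 15 17 2 4 14)(3 11 13 6) = [12, 9, 4, 11, 14, 5, 3, 7, 8, 15, 10, 13, 0, 6, 1, 17, 16, 2]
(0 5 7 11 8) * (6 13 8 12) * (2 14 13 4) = (0 5 7 11 12 6 4 2 14 13 8) = [5, 1, 14, 3, 2, 7, 4, 11, 0, 9, 10, 12, 6, 8, 13]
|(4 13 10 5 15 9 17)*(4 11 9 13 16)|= 12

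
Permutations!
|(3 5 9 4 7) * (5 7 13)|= 4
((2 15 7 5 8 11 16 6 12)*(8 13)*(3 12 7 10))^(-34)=[0, 1, 15, 12, 4, 13, 7, 5, 11, 9, 3, 16, 2, 8, 14, 10, 6]=(2 15 10 3 12)(5 13 8 11 16 6 7)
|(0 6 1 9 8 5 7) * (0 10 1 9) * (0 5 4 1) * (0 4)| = |(0 6 9 8)(1 5 7 10 4)| = 20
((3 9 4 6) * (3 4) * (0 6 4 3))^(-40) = (9) = [0, 1, 2, 3, 4, 5, 6, 7, 8, 9]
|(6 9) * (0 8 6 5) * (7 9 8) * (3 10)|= |(0 7 9 5)(3 10)(6 8)|= 4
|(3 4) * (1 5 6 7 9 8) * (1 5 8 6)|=|(1 8 5)(3 4)(6 7 9)|=6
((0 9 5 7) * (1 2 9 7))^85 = (0 7)(1 2 9 5) = [7, 2, 9, 3, 4, 1, 6, 0, 8, 5]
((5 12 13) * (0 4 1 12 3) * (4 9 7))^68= [12, 0, 2, 1, 3, 4, 6, 5, 8, 13, 10, 11, 9, 7]= (0 12 9 13 7 5 4 3 1)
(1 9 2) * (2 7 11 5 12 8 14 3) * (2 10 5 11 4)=(1 9 7 4 2)(3 10 5 12 8 14)=[0, 9, 1, 10, 2, 12, 6, 4, 14, 7, 5, 11, 8, 13, 3]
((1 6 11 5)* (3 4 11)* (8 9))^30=(11)=[0, 1, 2, 3, 4, 5, 6, 7, 8, 9, 10, 11]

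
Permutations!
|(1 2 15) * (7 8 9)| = 3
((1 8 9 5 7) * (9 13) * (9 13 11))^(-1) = (13)(1 7 5 9 11 8) = [0, 7, 2, 3, 4, 9, 6, 5, 1, 11, 10, 8, 12, 13]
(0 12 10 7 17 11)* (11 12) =[11, 1, 2, 3, 4, 5, 6, 17, 8, 9, 7, 0, 10, 13, 14, 15, 16, 12] =(0 11)(7 17 12 10)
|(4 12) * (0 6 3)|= |(0 6 3)(4 12)|= 6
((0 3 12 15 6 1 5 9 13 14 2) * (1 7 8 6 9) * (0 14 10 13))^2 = (0 12 9 3 15)(6 8 7) = [12, 1, 2, 15, 4, 5, 8, 6, 7, 3, 10, 11, 9, 13, 14, 0]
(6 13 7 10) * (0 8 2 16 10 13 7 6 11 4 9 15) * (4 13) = [8, 1, 16, 3, 9, 5, 7, 4, 2, 15, 11, 13, 12, 6, 14, 0, 10] = (0 8 2 16 10 11 13 6 7 4 9 15)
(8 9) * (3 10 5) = (3 10 5)(8 9) = [0, 1, 2, 10, 4, 3, 6, 7, 9, 8, 5]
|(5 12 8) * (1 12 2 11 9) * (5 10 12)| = 15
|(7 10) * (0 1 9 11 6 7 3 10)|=|(0 1 9 11 6 7)(3 10)|=6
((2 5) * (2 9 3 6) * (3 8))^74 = [0, 1, 9, 2, 4, 8, 5, 7, 6, 3] = (2 9 3)(5 8 6)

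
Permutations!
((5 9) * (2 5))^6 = (9) = [0, 1, 2, 3, 4, 5, 6, 7, 8, 9]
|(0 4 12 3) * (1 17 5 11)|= 4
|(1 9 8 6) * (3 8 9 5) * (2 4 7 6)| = 8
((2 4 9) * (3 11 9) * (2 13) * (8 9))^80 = [0, 1, 11, 9, 8, 5, 6, 7, 2, 4, 10, 13, 12, 3] = (2 11 13 3 9 4 8)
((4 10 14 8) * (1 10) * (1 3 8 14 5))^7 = [0, 10, 2, 8, 3, 1, 6, 7, 4, 9, 5, 11, 12, 13, 14] = (14)(1 10 5)(3 8 4)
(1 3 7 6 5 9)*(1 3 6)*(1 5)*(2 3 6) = (1 2 3 7 5 9 6) = [0, 2, 3, 7, 4, 9, 1, 5, 8, 6]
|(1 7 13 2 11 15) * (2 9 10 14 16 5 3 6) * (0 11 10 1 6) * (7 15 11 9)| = 22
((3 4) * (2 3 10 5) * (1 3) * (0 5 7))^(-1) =(0 7 10 4 3 1 2 5) =[7, 2, 5, 1, 3, 0, 6, 10, 8, 9, 4]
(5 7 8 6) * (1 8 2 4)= (1 8 6 5 7 2 4)= [0, 8, 4, 3, 1, 7, 5, 2, 6]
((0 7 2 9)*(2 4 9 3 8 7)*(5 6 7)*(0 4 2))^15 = (2 5)(3 6)(4 9)(7 8) = [0, 1, 5, 6, 9, 2, 3, 8, 7, 4]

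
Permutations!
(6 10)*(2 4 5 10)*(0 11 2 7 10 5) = [11, 1, 4, 3, 0, 5, 7, 10, 8, 9, 6, 2] = (0 11 2 4)(6 7 10)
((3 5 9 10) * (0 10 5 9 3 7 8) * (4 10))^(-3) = (0 10 8 4 7) = [10, 1, 2, 3, 7, 5, 6, 0, 4, 9, 8]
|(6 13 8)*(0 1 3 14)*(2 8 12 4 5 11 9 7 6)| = 8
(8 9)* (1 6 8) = (1 6 8 9) = [0, 6, 2, 3, 4, 5, 8, 7, 9, 1]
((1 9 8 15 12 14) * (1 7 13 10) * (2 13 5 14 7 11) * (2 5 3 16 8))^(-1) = (1 10 13 2 9)(3 7 12 15 8 16)(5 11 14) = [0, 10, 9, 7, 4, 11, 6, 12, 16, 1, 13, 14, 15, 2, 5, 8, 3]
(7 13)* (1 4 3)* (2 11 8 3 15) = (1 4 15 2 11 8 3)(7 13) = [0, 4, 11, 1, 15, 5, 6, 13, 3, 9, 10, 8, 12, 7, 14, 2]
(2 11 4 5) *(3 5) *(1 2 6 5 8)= (1 2 11 4 3 8)(5 6)= [0, 2, 11, 8, 3, 6, 5, 7, 1, 9, 10, 4]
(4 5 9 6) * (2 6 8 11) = (2 6 4 5 9 8 11) = [0, 1, 6, 3, 5, 9, 4, 7, 11, 8, 10, 2]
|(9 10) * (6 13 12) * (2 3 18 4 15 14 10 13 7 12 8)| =|(2 3 18 4 15 14 10 9 13 8)(6 7 12)| =30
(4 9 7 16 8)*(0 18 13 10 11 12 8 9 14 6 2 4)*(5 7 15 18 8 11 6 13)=(0 8)(2 4 14 13 10 6)(5 7 16 9 15 18)(11 12)=[8, 1, 4, 3, 14, 7, 2, 16, 0, 15, 6, 12, 11, 10, 13, 18, 9, 17, 5]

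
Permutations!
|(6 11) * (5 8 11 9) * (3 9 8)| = |(3 9 5)(6 8 11)| = 3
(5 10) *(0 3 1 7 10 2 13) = (0 3 1 7 10 5 2 13) = [3, 7, 13, 1, 4, 2, 6, 10, 8, 9, 5, 11, 12, 0]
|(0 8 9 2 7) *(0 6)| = |(0 8 9 2 7 6)| = 6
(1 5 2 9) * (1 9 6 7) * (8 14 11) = (1 5 2 6 7)(8 14 11) = [0, 5, 6, 3, 4, 2, 7, 1, 14, 9, 10, 8, 12, 13, 11]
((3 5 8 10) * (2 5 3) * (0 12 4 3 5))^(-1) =(0 2 10 8 5 3 4 12) =[2, 1, 10, 4, 12, 3, 6, 7, 5, 9, 8, 11, 0]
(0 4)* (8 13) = (0 4)(8 13) = [4, 1, 2, 3, 0, 5, 6, 7, 13, 9, 10, 11, 12, 8]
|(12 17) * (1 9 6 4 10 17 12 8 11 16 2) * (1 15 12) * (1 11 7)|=40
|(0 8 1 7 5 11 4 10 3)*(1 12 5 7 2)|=|(0 8 12 5 11 4 10 3)(1 2)|=8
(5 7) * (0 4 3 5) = (0 4 3 5 7) = [4, 1, 2, 5, 3, 7, 6, 0]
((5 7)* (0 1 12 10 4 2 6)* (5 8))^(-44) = (0 2 10 1 6 4 12)(5 7 8) = [2, 6, 10, 3, 12, 7, 4, 8, 5, 9, 1, 11, 0]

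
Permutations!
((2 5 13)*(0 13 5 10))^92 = (13) = [0, 1, 2, 3, 4, 5, 6, 7, 8, 9, 10, 11, 12, 13]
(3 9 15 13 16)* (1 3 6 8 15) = [0, 3, 2, 9, 4, 5, 8, 7, 15, 1, 10, 11, 12, 16, 14, 13, 6] = (1 3 9)(6 8 15 13 16)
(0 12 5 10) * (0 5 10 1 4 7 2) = (0 12 10 5 1 4 7 2) = [12, 4, 0, 3, 7, 1, 6, 2, 8, 9, 5, 11, 10]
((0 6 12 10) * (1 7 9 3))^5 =(0 6 12 10)(1 7 9 3) =[6, 7, 2, 1, 4, 5, 12, 9, 8, 3, 0, 11, 10]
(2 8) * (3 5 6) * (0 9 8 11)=[9, 1, 11, 5, 4, 6, 3, 7, 2, 8, 10, 0]=(0 9 8 2 11)(3 5 6)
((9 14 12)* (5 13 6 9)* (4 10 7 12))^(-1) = (4 14 9 6 13 5 12 7 10) = [0, 1, 2, 3, 14, 12, 13, 10, 8, 6, 4, 11, 7, 5, 9]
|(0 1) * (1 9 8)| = |(0 9 8 1)| = 4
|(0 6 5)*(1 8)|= |(0 6 5)(1 8)|= 6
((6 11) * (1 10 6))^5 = (1 10 6 11) = [0, 10, 2, 3, 4, 5, 11, 7, 8, 9, 6, 1]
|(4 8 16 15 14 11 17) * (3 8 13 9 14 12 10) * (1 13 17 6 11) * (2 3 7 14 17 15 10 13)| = |(1 2 3 8 16 10 7 14)(4 15 12 13 9 17)(6 11)| = 24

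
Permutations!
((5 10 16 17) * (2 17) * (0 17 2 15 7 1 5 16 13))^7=(0 10 1 15 17 13 5 7 16)=[10, 15, 2, 3, 4, 7, 6, 16, 8, 9, 1, 11, 12, 5, 14, 17, 0, 13]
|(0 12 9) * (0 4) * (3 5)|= |(0 12 9 4)(3 5)|= 4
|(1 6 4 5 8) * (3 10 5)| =7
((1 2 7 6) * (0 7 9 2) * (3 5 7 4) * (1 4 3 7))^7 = (0 1 5 3)(2 9)(4 7 6) = [1, 5, 9, 0, 7, 3, 4, 6, 8, 2]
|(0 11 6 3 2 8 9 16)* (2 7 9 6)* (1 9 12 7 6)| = 14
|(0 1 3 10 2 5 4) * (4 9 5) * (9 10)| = |(0 1 3 9 5 10 2 4)| = 8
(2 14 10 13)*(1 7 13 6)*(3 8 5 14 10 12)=(1 7 13 2 10 6)(3 8 5 14 12)=[0, 7, 10, 8, 4, 14, 1, 13, 5, 9, 6, 11, 3, 2, 12]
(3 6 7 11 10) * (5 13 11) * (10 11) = [0, 1, 2, 6, 4, 13, 7, 5, 8, 9, 3, 11, 12, 10] = (3 6 7 5 13 10)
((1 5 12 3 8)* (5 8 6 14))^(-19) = (1 8)(3 6 14 5 12) = [0, 8, 2, 6, 4, 12, 14, 7, 1, 9, 10, 11, 3, 13, 5]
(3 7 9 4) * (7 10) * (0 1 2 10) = (0 1 2 10 7 9 4 3) = [1, 2, 10, 0, 3, 5, 6, 9, 8, 4, 7]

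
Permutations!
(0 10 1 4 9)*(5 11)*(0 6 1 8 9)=(0 10 8 9 6 1 4)(5 11)=[10, 4, 2, 3, 0, 11, 1, 7, 9, 6, 8, 5]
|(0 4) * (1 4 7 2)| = |(0 7 2 1 4)| = 5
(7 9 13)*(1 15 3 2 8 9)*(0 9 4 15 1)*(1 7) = (0 9 13 1 7)(2 8 4 15 3) = [9, 7, 8, 2, 15, 5, 6, 0, 4, 13, 10, 11, 12, 1, 14, 3]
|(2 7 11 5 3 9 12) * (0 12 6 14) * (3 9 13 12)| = |(0 3 13 12 2 7 11 5 9 6 14)| = 11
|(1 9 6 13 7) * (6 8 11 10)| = |(1 9 8 11 10 6 13 7)| = 8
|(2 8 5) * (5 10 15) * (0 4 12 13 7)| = |(0 4 12 13 7)(2 8 10 15 5)| = 5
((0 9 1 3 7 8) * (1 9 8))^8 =(9)(1 7 3) =[0, 7, 2, 1, 4, 5, 6, 3, 8, 9]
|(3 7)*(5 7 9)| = 4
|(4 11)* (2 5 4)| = 4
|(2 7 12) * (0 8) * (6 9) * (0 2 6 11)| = |(0 8 2 7 12 6 9 11)| = 8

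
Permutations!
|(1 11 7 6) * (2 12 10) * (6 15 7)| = 6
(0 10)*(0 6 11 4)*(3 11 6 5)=[10, 1, 2, 11, 0, 3, 6, 7, 8, 9, 5, 4]=(0 10 5 3 11 4)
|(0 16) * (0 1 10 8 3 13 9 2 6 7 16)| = 10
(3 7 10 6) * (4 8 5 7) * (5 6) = [0, 1, 2, 4, 8, 7, 3, 10, 6, 9, 5] = (3 4 8 6)(5 7 10)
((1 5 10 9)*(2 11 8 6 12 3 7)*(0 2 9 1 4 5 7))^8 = (0 2 11 8 6 12 3)(1 9 5)(4 10 7) = [2, 9, 11, 0, 10, 1, 12, 4, 6, 5, 7, 8, 3]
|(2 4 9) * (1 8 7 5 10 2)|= |(1 8 7 5 10 2 4 9)|= 8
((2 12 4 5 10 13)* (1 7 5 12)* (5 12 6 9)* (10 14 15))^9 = (1 10 5 4)(2 15 9 12)(6 7 13 14) = [0, 10, 15, 3, 1, 4, 7, 13, 8, 12, 5, 11, 2, 14, 6, 9]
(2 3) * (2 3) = [0, 1, 2, 3] = (3)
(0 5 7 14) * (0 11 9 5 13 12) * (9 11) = [13, 1, 2, 3, 4, 7, 6, 14, 8, 5, 10, 11, 0, 12, 9] = (0 13 12)(5 7 14 9)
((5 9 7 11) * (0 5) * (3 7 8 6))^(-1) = (0 11 7 3 6 8 9 5) = [11, 1, 2, 6, 4, 0, 8, 3, 9, 5, 10, 7]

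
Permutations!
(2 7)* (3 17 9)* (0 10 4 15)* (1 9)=(0 10 4 15)(1 9 3 17)(2 7)=[10, 9, 7, 17, 15, 5, 6, 2, 8, 3, 4, 11, 12, 13, 14, 0, 16, 1]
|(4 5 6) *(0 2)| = 6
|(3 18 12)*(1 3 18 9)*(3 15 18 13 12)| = |(1 15 18 3 9)(12 13)| = 10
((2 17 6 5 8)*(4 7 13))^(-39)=(2 17 6 5 8)=[0, 1, 17, 3, 4, 8, 5, 7, 2, 9, 10, 11, 12, 13, 14, 15, 16, 6]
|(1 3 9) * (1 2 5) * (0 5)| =|(0 5 1 3 9 2)| =6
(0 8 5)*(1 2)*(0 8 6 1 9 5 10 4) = (0 6 1 2 9 5 8 10 4) = [6, 2, 9, 3, 0, 8, 1, 7, 10, 5, 4]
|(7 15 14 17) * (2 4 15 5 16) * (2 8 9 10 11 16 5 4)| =5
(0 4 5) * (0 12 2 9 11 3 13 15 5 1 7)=(0 4 1 7)(2 9 11 3 13 15 5 12)=[4, 7, 9, 13, 1, 12, 6, 0, 8, 11, 10, 3, 2, 15, 14, 5]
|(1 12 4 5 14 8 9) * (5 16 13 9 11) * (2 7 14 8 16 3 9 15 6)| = |(1 12 4 3 9)(2 7 14 16 13 15 6)(5 8 11)| = 105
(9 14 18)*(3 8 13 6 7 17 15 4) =(3 8 13 6 7 17 15 4)(9 14 18) =[0, 1, 2, 8, 3, 5, 7, 17, 13, 14, 10, 11, 12, 6, 18, 4, 16, 15, 9]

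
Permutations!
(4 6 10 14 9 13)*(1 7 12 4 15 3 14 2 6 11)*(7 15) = (1 15 3 14 9 13 7 12 4 11)(2 6 10) = [0, 15, 6, 14, 11, 5, 10, 12, 8, 13, 2, 1, 4, 7, 9, 3]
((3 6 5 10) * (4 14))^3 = [0, 1, 2, 10, 14, 6, 3, 7, 8, 9, 5, 11, 12, 13, 4] = (3 10 5 6)(4 14)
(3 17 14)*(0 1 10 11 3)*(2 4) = [1, 10, 4, 17, 2, 5, 6, 7, 8, 9, 11, 3, 12, 13, 0, 15, 16, 14] = (0 1 10 11 3 17 14)(2 4)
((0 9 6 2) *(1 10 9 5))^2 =(0 1 9 2 5 10 6) =[1, 9, 5, 3, 4, 10, 0, 7, 8, 2, 6]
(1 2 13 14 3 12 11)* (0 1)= (0 1 2 13 14 3 12 11)= [1, 2, 13, 12, 4, 5, 6, 7, 8, 9, 10, 0, 11, 14, 3]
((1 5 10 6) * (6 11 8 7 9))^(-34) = (1 9 8 10)(5 6 7 11) = [0, 9, 2, 3, 4, 6, 7, 11, 10, 8, 1, 5]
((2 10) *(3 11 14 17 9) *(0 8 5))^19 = (0 8 5)(2 10)(3 9 17 14 11) = [8, 1, 10, 9, 4, 0, 6, 7, 5, 17, 2, 3, 12, 13, 11, 15, 16, 14]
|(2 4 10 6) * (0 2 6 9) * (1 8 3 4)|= |(0 2 1 8 3 4 10 9)|= 8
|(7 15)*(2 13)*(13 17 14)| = 4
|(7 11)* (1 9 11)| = 4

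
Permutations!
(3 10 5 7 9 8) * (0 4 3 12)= (0 4 3 10 5 7 9 8 12)= [4, 1, 2, 10, 3, 7, 6, 9, 12, 8, 5, 11, 0]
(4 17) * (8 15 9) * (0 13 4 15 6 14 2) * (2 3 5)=(0 13 4 17 15 9 8 6 14 3 5 2)=[13, 1, 0, 5, 17, 2, 14, 7, 6, 8, 10, 11, 12, 4, 3, 9, 16, 15]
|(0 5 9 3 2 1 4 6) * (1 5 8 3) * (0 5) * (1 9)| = |(9)(0 8 3 2)(1 4 6 5)| = 4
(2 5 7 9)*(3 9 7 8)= (2 5 8 3 9)= [0, 1, 5, 9, 4, 8, 6, 7, 3, 2]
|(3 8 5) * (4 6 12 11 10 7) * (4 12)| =12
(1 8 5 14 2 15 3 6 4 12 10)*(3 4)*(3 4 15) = (15)(1 8 5 14 2 3 6 4 12 10) = [0, 8, 3, 6, 12, 14, 4, 7, 5, 9, 1, 11, 10, 13, 2, 15]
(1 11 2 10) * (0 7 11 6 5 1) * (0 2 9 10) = [7, 6, 0, 3, 4, 1, 5, 11, 8, 10, 2, 9] = (0 7 11 9 10 2)(1 6 5)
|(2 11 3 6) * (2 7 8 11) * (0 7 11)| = |(0 7 8)(3 6 11)| = 3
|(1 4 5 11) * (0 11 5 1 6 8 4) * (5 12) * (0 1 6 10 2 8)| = 14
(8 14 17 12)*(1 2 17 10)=(1 2 17 12 8 14 10)=[0, 2, 17, 3, 4, 5, 6, 7, 14, 9, 1, 11, 8, 13, 10, 15, 16, 12]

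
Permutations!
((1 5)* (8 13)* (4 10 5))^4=(13)=[0, 1, 2, 3, 4, 5, 6, 7, 8, 9, 10, 11, 12, 13]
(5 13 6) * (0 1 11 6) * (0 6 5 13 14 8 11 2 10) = (0 1 2 10)(5 14 8 11)(6 13) = [1, 2, 10, 3, 4, 14, 13, 7, 11, 9, 0, 5, 12, 6, 8]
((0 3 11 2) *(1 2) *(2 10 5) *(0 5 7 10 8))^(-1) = (0 8 1 11 3)(2 5)(7 10) = [8, 11, 5, 0, 4, 2, 6, 10, 1, 9, 7, 3]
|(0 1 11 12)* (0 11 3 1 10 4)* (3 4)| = 10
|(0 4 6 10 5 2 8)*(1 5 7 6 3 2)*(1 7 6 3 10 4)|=|(0 1 5 7 3 2 8)(4 10 6)|=21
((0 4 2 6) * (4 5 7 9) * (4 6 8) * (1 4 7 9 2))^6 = (0 9)(5 6) = [9, 1, 2, 3, 4, 6, 5, 7, 8, 0]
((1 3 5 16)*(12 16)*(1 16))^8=(16)=[0, 1, 2, 3, 4, 5, 6, 7, 8, 9, 10, 11, 12, 13, 14, 15, 16]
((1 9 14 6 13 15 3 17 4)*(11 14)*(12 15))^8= (1 3 13 11 4 15 6 9 17 12 14)= [0, 3, 2, 13, 15, 5, 9, 7, 8, 17, 10, 4, 14, 11, 1, 6, 16, 12]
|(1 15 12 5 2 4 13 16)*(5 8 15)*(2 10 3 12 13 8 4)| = |(1 5 10 3 12 4 8 15 13 16)| = 10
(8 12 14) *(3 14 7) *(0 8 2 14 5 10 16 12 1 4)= (0 8 1 4)(2 14)(3 5 10 16 12 7)= [8, 4, 14, 5, 0, 10, 6, 3, 1, 9, 16, 11, 7, 13, 2, 15, 12]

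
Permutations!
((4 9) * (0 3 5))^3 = (4 9) = [0, 1, 2, 3, 9, 5, 6, 7, 8, 4]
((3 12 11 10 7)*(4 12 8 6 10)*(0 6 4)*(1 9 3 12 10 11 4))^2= (0 11 6)(1 3)(4 7)(8 9)(10 12)= [11, 3, 2, 1, 7, 5, 0, 4, 9, 8, 12, 6, 10]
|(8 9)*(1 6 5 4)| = 4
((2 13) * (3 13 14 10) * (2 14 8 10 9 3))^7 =(2 8 10)(3 9 14 13) =[0, 1, 8, 9, 4, 5, 6, 7, 10, 14, 2, 11, 12, 3, 13]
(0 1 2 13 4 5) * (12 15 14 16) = (0 1 2 13 4 5)(12 15 14 16) = [1, 2, 13, 3, 5, 0, 6, 7, 8, 9, 10, 11, 15, 4, 16, 14, 12]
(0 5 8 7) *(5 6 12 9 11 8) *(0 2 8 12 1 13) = (0 6 1 13)(2 8 7)(9 11 12) = [6, 13, 8, 3, 4, 5, 1, 2, 7, 11, 10, 12, 9, 0]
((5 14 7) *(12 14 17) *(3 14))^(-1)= (3 12 17 5 7 14)= [0, 1, 2, 12, 4, 7, 6, 14, 8, 9, 10, 11, 17, 13, 3, 15, 16, 5]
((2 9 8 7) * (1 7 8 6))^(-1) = (1 6 9 2 7) = [0, 6, 7, 3, 4, 5, 9, 1, 8, 2]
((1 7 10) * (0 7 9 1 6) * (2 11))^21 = [7, 9, 11, 3, 4, 5, 0, 10, 8, 1, 6, 2] = (0 7 10 6)(1 9)(2 11)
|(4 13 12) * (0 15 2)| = 3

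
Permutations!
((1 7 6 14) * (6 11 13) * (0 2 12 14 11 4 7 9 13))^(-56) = (0 6 9 14 2 11 13 1 12) = [6, 12, 11, 3, 4, 5, 9, 7, 8, 14, 10, 13, 0, 1, 2]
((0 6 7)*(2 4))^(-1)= (0 7 6)(2 4)= [7, 1, 4, 3, 2, 5, 0, 6]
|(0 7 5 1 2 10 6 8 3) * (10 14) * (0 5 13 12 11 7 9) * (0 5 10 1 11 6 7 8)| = 33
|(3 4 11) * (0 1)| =|(0 1)(3 4 11)| =6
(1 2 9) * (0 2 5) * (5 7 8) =(0 2 9 1 7 8 5) =[2, 7, 9, 3, 4, 0, 6, 8, 5, 1]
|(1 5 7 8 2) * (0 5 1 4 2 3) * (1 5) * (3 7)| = 4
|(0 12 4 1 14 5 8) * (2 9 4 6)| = 10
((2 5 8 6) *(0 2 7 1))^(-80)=(0 6 2 7 5 1 8)=[6, 8, 7, 3, 4, 1, 2, 5, 0]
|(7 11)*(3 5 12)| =|(3 5 12)(7 11)| =6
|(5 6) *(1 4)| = 2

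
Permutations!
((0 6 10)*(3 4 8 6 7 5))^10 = [5, 1, 2, 8, 6, 4, 0, 3, 10, 9, 7] = (0 5 4 6)(3 8 10 7)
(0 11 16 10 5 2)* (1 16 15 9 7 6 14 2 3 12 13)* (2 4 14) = [11, 16, 0, 12, 14, 3, 2, 6, 8, 7, 5, 15, 13, 1, 4, 9, 10] = (0 11 15 9 7 6 2)(1 16 10 5 3 12 13)(4 14)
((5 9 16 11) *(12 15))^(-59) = (5 9 16 11)(12 15) = [0, 1, 2, 3, 4, 9, 6, 7, 8, 16, 10, 5, 15, 13, 14, 12, 11]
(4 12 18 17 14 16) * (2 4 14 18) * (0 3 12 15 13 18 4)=(0 3 12 2)(4 15 13 18 17)(14 16)=[3, 1, 0, 12, 15, 5, 6, 7, 8, 9, 10, 11, 2, 18, 16, 13, 14, 4, 17]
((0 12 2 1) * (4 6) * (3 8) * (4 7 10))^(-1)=(0 1 2 12)(3 8)(4 10 7 6)=[1, 2, 12, 8, 10, 5, 4, 6, 3, 9, 7, 11, 0]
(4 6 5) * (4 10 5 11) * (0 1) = (0 1)(4 6 11)(5 10) = [1, 0, 2, 3, 6, 10, 11, 7, 8, 9, 5, 4]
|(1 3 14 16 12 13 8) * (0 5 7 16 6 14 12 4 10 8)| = |(0 5 7 16 4 10 8 1 3 12 13)(6 14)| = 22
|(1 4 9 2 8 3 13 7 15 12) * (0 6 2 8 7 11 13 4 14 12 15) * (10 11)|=12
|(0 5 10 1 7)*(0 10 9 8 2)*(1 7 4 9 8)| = 12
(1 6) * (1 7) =(1 6 7) =[0, 6, 2, 3, 4, 5, 7, 1]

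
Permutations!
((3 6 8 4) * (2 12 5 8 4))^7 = (2 8 5 12)(3 6 4) = [0, 1, 8, 6, 3, 12, 4, 7, 5, 9, 10, 11, 2]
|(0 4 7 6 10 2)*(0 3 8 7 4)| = 6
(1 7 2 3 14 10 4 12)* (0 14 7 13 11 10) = (0 14)(1 13 11 10 4 12)(2 3 7) = [14, 13, 3, 7, 12, 5, 6, 2, 8, 9, 4, 10, 1, 11, 0]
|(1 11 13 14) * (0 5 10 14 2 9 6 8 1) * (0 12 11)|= |(0 5 10 14 12 11 13 2 9 6 8 1)|= 12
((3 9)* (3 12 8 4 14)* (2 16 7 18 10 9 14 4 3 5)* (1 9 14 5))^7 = (1 16 12 18 3 14 2 9 7 8 10 5) = [0, 16, 9, 14, 4, 1, 6, 8, 10, 7, 5, 11, 18, 13, 2, 15, 12, 17, 3]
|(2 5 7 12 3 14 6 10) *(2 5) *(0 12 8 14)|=6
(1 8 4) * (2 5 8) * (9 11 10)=(1 2 5 8 4)(9 11 10)=[0, 2, 5, 3, 1, 8, 6, 7, 4, 11, 9, 10]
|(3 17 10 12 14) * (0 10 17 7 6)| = 7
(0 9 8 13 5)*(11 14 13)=(0 9 8 11 14 13 5)=[9, 1, 2, 3, 4, 0, 6, 7, 11, 8, 10, 14, 12, 5, 13]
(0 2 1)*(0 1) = (0 2) = [2, 1, 0]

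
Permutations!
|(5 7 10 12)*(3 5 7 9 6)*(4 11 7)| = |(3 5 9 6)(4 11 7 10 12)| = 20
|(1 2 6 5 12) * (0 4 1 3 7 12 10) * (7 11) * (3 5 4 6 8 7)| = |(0 6 4 1 2 8 7 12 5 10)(3 11)| = 10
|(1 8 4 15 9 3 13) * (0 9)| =|(0 9 3 13 1 8 4 15)| =8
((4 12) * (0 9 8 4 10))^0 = (12) = [0, 1, 2, 3, 4, 5, 6, 7, 8, 9, 10, 11, 12]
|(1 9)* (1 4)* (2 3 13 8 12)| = 15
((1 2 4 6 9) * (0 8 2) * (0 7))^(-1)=(0 7 1 9 6 4 2 8)=[7, 9, 8, 3, 2, 5, 4, 1, 0, 6]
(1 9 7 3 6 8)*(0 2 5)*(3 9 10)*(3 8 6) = (0 2 5)(1 10 8)(7 9) = [2, 10, 5, 3, 4, 0, 6, 9, 1, 7, 8]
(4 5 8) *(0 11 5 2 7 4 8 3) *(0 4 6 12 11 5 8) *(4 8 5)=(0 4 2 7 6 12 11 5 3 8)=[4, 1, 7, 8, 2, 3, 12, 6, 0, 9, 10, 5, 11]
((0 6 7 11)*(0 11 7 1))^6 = [0, 1, 2, 3, 4, 5, 6, 7, 8, 9, 10, 11] = (11)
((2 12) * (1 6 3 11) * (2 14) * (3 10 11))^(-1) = (1 11 10 6)(2 14 12) = [0, 11, 14, 3, 4, 5, 1, 7, 8, 9, 6, 10, 2, 13, 12]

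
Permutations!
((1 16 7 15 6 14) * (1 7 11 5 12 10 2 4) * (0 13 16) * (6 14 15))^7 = [2, 10, 5, 3, 12, 13, 7, 14, 8, 9, 11, 0, 16, 4, 15, 6, 1] = (0 2 5 13 4 12 16 1 10 11)(6 7 14 15)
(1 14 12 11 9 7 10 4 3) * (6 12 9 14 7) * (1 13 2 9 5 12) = (1 7 10 4 3 13 2 9 6)(5 12 11 14) = [0, 7, 9, 13, 3, 12, 1, 10, 8, 6, 4, 14, 11, 2, 5]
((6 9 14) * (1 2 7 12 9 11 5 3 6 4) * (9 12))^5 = (1 4 14 9 7 2)(3 6 11 5) = [0, 4, 1, 6, 14, 3, 11, 2, 8, 7, 10, 5, 12, 13, 9]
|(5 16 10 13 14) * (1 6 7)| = |(1 6 7)(5 16 10 13 14)| = 15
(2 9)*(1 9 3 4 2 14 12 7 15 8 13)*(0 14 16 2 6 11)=(0 14 12 7 15 8 13 1 9 16 2 3 4 6 11)=[14, 9, 3, 4, 6, 5, 11, 15, 13, 16, 10, 0, 7, 1, 12, 8, 2]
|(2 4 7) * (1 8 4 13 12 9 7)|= 15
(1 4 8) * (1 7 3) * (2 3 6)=[0, 4, 3, 1, 8, 5, 2, 6, 7]=(1 4 8 7 6 2 3)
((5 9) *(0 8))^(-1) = (0 8)(5 9) = [8, 1, 2, 3, 4, 9, 6, 7, 0, 5]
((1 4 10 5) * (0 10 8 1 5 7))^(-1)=(0 7 10)(1 8 4)=[7, 8, 2, 3, 1, 5, 6, 10, 4, 9, 0]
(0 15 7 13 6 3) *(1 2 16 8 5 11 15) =(0 1 2 16 8 5 11 15 7 13 6 3) =[1, 2, 16, 0, 4, 11, 3, 13, 5, 9, 10, 15, 12, 6, 14, 7, 8]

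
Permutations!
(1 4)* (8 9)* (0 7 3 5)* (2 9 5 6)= (0 7 3 6 2 9 8 5)(1 4)= [7, 4, 9, 6, 1, 0, 2, 3, 5, 8]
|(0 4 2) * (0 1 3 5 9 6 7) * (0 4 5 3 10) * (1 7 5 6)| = 6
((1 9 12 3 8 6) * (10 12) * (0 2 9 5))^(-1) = (0 5 1 6 8 3 12 10 9 2) = [5, 6, 0, 12, 4, 1, 8, 7, 3, 2, 9, 11, 10]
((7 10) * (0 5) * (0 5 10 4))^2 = (0 7)(4 10) = [7, 1, 2, 3, 10, 5, 6, 0, 8, 9, 4]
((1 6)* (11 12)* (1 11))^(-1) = (1 12 11 6) = [0, 12, 2, 3, 4, 5, 1, 7, 8, 9, 10, 6, 11]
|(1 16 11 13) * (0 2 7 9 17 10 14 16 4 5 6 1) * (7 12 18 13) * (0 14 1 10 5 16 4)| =|(0 2 12 18 13 14 4 16 11 7 9 17 5 6 10 1)| =16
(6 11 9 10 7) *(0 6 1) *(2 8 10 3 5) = (0 6 11 9 3 5 2 8 10 7 1) = [6, 0, 8, 5, 4, 2, 11, 1, 10, 3, 7, 9]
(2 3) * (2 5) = (2 3 5) = [0, 1, 3, 5, 4, 2]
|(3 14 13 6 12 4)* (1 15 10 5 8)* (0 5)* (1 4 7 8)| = |(0 5 1 15 10)(3 14 13 6 12 7 8 4)| = 40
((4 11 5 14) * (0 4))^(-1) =(0 14 5 11 4) =[14, 1, 2, 3, 0, 11, 6, 7, 8, 9, 10, 4, 12, 13, 5]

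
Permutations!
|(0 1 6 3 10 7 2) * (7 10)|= 6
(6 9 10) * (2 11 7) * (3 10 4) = [0, 1, 11, 10, 3, 5, 9, 2, 8, 4, 6, 7] = (2 11 7)(3 10 6 9 4)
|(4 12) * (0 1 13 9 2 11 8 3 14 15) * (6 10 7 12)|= 10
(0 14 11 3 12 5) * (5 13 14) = (0 5)(3 12 13 14 11) = [5, 1, 2, 12, 4, 0, 6, 7, 8, 9, 10, 3, 13, 14, 11]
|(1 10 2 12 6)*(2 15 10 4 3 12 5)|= 10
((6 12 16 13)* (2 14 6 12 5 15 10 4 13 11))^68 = (2 6 15 4 12 11 14 5 10 13 16) = [0, 1, 6, 3, 12, 10, 15, 7, 8, 9, 13, 14, 11, 16, 5, 4, 2]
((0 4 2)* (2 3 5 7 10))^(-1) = (0 2 10 7 5 3 4) = [2, 1, 10, 4, 0, 3, 6, 5, 8, 9, 7]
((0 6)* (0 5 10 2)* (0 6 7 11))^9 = (11)(2 6 5 10) = [0, 1, 6, 3, 4, 10, 5, 7, 8, 9, 2, 11]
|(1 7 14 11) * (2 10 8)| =12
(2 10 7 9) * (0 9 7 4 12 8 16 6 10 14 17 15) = (0 9 2 14 17 15)(4 12 8 16 6 10) = [9, 1, 14, 3, 12, 5, 10, 7, 16, 2, 4, 11, 8, 13, 17, 0, 6, 15]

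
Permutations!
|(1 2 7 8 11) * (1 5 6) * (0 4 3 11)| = |(0 4 3 11 5 6 1 2 7 8)| = 10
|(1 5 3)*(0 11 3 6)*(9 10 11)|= |(0 9 10 11 3 1 5 6)|= 8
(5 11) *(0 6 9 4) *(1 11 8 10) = (0 6 9 4)(1 11 5 8 10) = [6, 11, 2, 3, 0, 8, 9, 7, 10, 4, 1, 5]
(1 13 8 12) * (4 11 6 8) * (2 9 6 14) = (1 13 4 11 14 2 9 6 8 12) = [0, 13, 9, 3, 11, 5, 8, 7, 12, 6, 10, 14, 1, 4, 2]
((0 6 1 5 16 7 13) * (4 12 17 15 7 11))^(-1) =[13, 6, 2, 3, 11, 1, 0, 15, 8, 9, 10, 16, 4, 7, 14, 17, 5, 12] =(0 13 7 15 17 12 4 11 16 5 1 6)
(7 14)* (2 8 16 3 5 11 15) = (2 8 16 3 5 11 15)(7 14) = [0, 1, 8, 5, 4, 11, 6, 14, 16, 9, 10, 15, 12, 13, 7, 2, 3]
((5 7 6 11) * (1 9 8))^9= (5 7 6 11)= [0, 1, 2, 3, 4, 7, 11, 6, 8, 9, 10, 5]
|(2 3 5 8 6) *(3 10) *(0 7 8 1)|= 9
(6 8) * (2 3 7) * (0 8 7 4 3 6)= (0 8)(2 6 7)(3 4)= [8, 1, 6, 4, 3, 5, 7, 2, 0]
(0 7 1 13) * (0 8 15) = [7, 13, 2, 3, 4, 5, 6, 1, 15, 9, 10, 11, 12, 8, 14, 0] = (0 7 1 13 8 15)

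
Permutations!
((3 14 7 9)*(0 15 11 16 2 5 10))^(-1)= (0 10 5 2 16 11 15)(3 9 7 14)= [10, 1, 16, 9, 4, 2, 6, 14, 8, 7, 5, 15, 12, 13, 3, 0, 11]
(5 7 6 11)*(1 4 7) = [0, 4, 2, 3, 7, 1, 11, 6, 8, 9, 10, 5] = (1 4 7 6 11 5)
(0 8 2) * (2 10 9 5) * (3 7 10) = (0 8 3 7 10 9 5 2) = [8, 1, 0, 7, 4, 2, 6, 10, 3, 5, 9]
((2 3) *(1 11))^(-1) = (1 11)(2 3) = [0, 11, 3, 2, 4, 5, 6, 7, 8, 9, 10, 1]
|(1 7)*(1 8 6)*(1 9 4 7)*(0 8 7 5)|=|(0 8 6 9 4 5)|=6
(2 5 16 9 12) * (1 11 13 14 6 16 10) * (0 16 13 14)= [16, 11, 5, 3, 4, 10, 13, 7, 8, 12, 1, 14, 2, 0, 6, 15, 9]= (0 16 9 12 2 5 10 1 11 14 6 13)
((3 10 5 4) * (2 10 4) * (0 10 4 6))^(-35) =(10) =[0, 1, 2, 3, 4, 5, 6, 7, 8, 9, 10]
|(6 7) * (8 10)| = 2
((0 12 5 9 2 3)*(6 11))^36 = (12) = [0, 1, 2, 3, 4, 5, 6, 7, 8, 9, 10, 11, 12]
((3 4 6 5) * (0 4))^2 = [6, 1, 2, 4, 5, 0, 3] = (0 6 3 4 5)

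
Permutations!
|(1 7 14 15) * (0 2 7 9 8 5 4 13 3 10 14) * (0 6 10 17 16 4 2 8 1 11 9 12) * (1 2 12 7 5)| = |(0 8 1 7 6 10 14 15 11 9 2 5 12)(3 17 16 4 13)| = 65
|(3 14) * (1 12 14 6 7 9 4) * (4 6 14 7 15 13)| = |(1 12 7 9 6 15 13 4)(3 14)| = 8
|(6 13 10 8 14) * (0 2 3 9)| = |(0 2 3 9)(6 13 10 8 14)| = 20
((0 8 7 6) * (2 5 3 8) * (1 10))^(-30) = (10)(0 7 3 2 6 8 5) = [7, 1, 6, 2, 4, 0, 8, 3, 5, 9, 10]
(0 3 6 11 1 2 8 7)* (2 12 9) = (0 3 6 11 1 12 9 2 8 7) = [3, 12, 8, 6, 4, 5, 11, 0, 7, 2, 10, 1, 9]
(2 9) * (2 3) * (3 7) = [0, 1, 9, 2, 4, 5, 6, 3, 8, 7] = (2 9 7 3)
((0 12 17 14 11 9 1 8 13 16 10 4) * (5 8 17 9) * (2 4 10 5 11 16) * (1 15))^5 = (0 17 13 9 16 4 1 8 12 14 2 15 5) = [17, 8, 15, 3, 1, 0, 6, 7, 12, 16, 10, 11, 14, 9, 2, 5, 4, 13]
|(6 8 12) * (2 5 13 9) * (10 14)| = |(2 5 13 9)(6 8 12)(10 14)| = 12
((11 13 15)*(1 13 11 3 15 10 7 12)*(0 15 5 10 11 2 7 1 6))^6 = (0 13)(1 6)(2 3)(5 7)(10 12)(11 15) = [13, 6, 3, 2, 4, 7, 1, 5, 8, 9, 12, 15, 10, 0, 14, 11]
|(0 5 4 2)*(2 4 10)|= 4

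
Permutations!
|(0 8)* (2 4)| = |(0 8)(2 4)| = 2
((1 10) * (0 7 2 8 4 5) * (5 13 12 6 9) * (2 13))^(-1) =[5, 10, 4, 3, 8, 9, 12, 0, 2, 6, 1, 11, 13, 7] =(0 5 9 6 12 13 7)(1 10)(2 4 8)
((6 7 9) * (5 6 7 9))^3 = [0, 1, 2, 3, 4, 7, 5, 9, 8, 6] = (5 7 9 6)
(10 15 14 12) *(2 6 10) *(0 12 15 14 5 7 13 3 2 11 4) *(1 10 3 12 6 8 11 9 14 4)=[6, 10, 8, 2, 0, 7, 3, 13, 11, 14, 4, 1, 9, 12, 15, 5]=(0 6 3 2 8 11 1 10 4)(5 7 13 12 9 14 15)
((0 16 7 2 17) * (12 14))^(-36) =(0 17 2 7 16) =[17, 1, 7, 3, 4, 5, 6, 16, 8, 9, 10, 11, 12, 13, 14, 15, 0, 2]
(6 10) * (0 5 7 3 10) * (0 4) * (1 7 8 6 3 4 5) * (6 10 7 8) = (0 1 8 10 3 7 4)(5 6) = [1, 8, 2, 7, 0, 6, 5, 4, 10, 9, 3]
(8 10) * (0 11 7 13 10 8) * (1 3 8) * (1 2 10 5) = (0 11 7 13 5 1 3 8 2 10) = [11, 3, 10, 8, 4, 1, 6, 13, 2, 9, 0, 7, 12, 5]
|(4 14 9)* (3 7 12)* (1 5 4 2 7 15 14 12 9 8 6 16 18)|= |(1 5 4 12 3 15 14 8 6 16 18)(2 7 9)|= 33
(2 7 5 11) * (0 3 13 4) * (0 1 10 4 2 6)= [3, 10, 7, 13, 1, 11, 0, 5, 8, 9, 4, 6, 12, 2]= (0 3 13 2 7 5 11 6)(1 10 4)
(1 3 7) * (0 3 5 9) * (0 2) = (0 3 7 1 5 9 2) = [3, 5, 0, 7, 4, 9, 6, 1, 8, 2]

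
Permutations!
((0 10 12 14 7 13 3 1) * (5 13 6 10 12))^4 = [6, 7, 2, 14, 4, 0, 3, 13, 8, 9, 1, 11, 10, 12, 5] = (0 6 3 14 5)(1 7 13 12 10)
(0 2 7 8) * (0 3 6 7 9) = [2, 1, 9, 6, 4, 5, 7, 8, 3, 0] = (0 2 9)(3 6 7 8)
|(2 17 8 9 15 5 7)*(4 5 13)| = 9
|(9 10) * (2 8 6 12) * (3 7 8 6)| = 6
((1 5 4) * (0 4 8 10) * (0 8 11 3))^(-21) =(0 5)(1 3)(4 11)(8 10) =[5, 3, 2, 1, 11, 0, 6, 7, 10, 9, 8, 4]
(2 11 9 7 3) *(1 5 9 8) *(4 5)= (1 4 5 9 7 3 2 11 8)= [0, 4, 11, 2, 5, 9, 6, 3, 1, 7, 10, 8]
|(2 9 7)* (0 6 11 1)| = 12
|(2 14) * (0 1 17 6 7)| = |(0 1 17 6 7)(2 14)| = 10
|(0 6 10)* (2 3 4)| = 3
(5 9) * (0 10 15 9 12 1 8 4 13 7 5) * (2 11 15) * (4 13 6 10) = (0 4 6 10 2 11 15 9)(1 8 13 7 5 12) = [4, 8, 11, 3, 6, 12, 10, 5, 13, 0, 2, 15, 1, 7, 14, 9]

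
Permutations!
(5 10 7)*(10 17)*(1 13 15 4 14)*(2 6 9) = (1 13 15 4 14)(2 6 9)(5 17 10 7) = [0, 13, 6, 3, 14, 17, 9, 5, 8, 2, 7, 11, 12, 15, 1, 4, 16, 10]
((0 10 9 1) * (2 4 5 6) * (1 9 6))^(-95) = (0 2 1 6 5 10 4) = [2, 6, 1, 3, 0, 10, 5, 7, 8, 9, 4]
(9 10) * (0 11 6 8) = [11, 1, 2, 3, 4, 5, 8, 7, 0, 10, 9, 6] = (0 11 6 8)(9 10)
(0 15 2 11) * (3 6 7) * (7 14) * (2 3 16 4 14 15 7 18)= (0 7 16 4 14 18 2 11)(3 6 15)= [7, 1, 11, 6, 14, 5, 15, 16, 8, 9, 10, 0, 12, 13, 18, 3, 4, 17, 2]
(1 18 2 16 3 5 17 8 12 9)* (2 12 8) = (1 18 12 9)(2 16 3 5 17) = [0, 18, 16, 5, 4, 17, 6, 7, 8, 1, 10, 11, 9, 13, 14, 15, 3, 2, 12]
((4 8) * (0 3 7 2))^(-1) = (0 2 7 3)(4 8) = [2, 1, 7, 0, 8, 5, 6, 3, 4]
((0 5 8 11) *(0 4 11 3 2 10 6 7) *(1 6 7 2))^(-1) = (0 7 10 2 6 1 3 8 5)(4 11) = [7, 3, 6, 8, 11, 0, 1, 10, 5, 9, 2, 4]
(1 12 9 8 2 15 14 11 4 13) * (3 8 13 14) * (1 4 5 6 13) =(1 12 9)(2 15 3 8)(4 14 11 5 6 13) =[0, 12, 15, 8, 14, 6, 13, 7, 2, 1, 10, 5, 9, 4, 11, 3]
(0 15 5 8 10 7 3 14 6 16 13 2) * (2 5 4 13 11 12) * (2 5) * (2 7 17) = (0 15 4 13 7 3 14 6 16 11 12 5 8 10 17 2) = [15, 1, 0, 14, 13, 8, 16, 3, 10, 9, 17, 12, 5, 7, 6, 4, 11, 2]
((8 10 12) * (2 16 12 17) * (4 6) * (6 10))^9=(2 16 12 8 6 4 10 17)=[0, 1, 16, 3, 10, 5, 4, 7, 6, 9, 17, 11, 8, 13, 14, 15, 12, 2]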